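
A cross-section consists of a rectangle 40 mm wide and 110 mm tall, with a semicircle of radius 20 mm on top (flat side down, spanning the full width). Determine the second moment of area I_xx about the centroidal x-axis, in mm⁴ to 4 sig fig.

Treat the section as a set of non-overlapping primitives; coordinates are from the bounding-box lower-left.
Rectangular body: 40 × 110, A = 4 400 mm², y = 55 mm, Ī = 4 436 667 mm⁴.
Semicircular cap: semicircle r = 20, A = 628.319 mm², y = 118.488 mm, Ī = 17561.1 mm⁴.
Centroid: ȳ = ΣA·y / ΣA = 62.9332 mm.
Transfer each piece to the centroidal x-axis using Ī + A·d² with d = y − 62.9332:
  rectangular body: d = -7.93324 mm → contributes +4 713 586 mm⁴
  semicircular cap: d = 55.555 mm → contributes +1 956 779 mm⁴
Total I = 6 670 365 mm⁴.

I_xx ≈ 6.670 × 10⁶ mm⁴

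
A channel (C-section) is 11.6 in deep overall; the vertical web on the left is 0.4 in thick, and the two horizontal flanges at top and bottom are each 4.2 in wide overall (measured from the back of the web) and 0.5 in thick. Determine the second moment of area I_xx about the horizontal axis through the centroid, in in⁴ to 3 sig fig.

I_xx ≈ 169 in⁴

Break the section into simple shapes (no overlaps), measuring from the bottom-left corner of the bounding box.
Web: 0.4 × 11.6, A = 4.64 in², y = 5.8 in, Ī = 52.03 in⁴.
Top flange (beyond web): 3.8 × 0.5, A = 1.9 in², y = 11.35 in, Ī = 0.039583 in⁴.
Bottom flange (beyond web): 3.8 × 0.5, A = 1.9 in², y = 0.25 in, Ī = 0.039583 in⁴.
By symmetry the centroid is at mid-height, ȳ = 5.8 in.
Transfer each piece to the horizontal axis through the centroid using Ī + A·d² with d = y − 5.8:
  web: d = 0 in → contributes +52.03 in⁴
  top flange (beyond web): d = 5.55 in → contributes +58.564 in⁴
  bottom flange (beyond web): d = -5.55 in → contributes +58.564 in⁴
Total I = 169.16 in⁴.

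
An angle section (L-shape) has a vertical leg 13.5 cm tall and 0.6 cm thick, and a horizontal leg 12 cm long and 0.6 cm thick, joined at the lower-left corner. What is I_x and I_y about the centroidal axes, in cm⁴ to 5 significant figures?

Break the section into simple shapes (no overlaps), measuring from the bottom-left corner of the bounding box.
Vertical leg: 0.6 × 13.5, A = 8.1 cm², y = 6.75 cm, Ī = 123.0188 cm⁴.
Horizontal leg (remainder): 11.4 × 0.6, A = 6.84 cm², y = 0.3 cm, Ī = 0.2052 cm⁴.
Centroid: ȳ = ΣA·y / ΣA = 3.796988 cm.
Transfer each piece to the centroidal x-axis using Ī + A·d² with d = y − 3.796988:
  vertical leg: d = 2.953012 cm → contributes +193.653 cm⁴
  horizontal leg (remainder): d = -3.496988 cm → contributes +83.85105 cm⁴
Total I = 277.5041 cm⁴.
For the y-axis: x̄ = 3.046988 cm.
Repeating about the centroidal y-axis gives I_y = 207.8238 cm⁴.

I_x ≈ 277.50 cm⁴, I_y ≈ 207.82 cm⁴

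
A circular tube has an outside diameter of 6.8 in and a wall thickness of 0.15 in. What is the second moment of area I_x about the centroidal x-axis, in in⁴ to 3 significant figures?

I_x ≈ 17.3 in⁴

Decompose the section into non-overlapping parts with the origin at the bottom-left of its bounding rectangle.
Outer circle: ⌀6.8, A = 36.317 in², y = 3.4 in, Ī = 104.96 in⁴.
Bore (subtracted): ⌀6.5, A = 33.183 in², y = 3.4 in, Ī = 87.624 in⁴.
By symmetry the centroid is at mid-height, ȳ = 3.4 in.
All pieces are centred on the centroidal x-axis, so I = ΣĪ (holes subtracted) = 17.332 in⁴.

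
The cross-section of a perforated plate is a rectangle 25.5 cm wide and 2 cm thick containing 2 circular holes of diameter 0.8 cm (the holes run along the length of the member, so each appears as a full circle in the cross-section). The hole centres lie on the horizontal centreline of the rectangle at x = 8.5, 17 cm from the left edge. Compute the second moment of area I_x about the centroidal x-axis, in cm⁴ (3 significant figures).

Break the section into simple shapes (no overlaps), measuring from the bottom-left corner of the bounding box.
Plate: 25.5 × 2, A = 51 cm², y = 1 cm, Ī = 17 cm⁴.
Hole 1 (subtracted): ⌀0.8, A = 0.50265 cm², y = 1 cm, Ī = 0.020106 cm⁴.
Hole 2 (subtracted): ⌀0.8, A = 0.50265 cm², y = 1 cm, Ī = 0.020106 cm⁴.
By symmetry the centroid is at mid-height, ȳ = 1 cm.
All pieces are centred on the centroidal x-axis, so I = ΣĪ (holes subtracted) = 16.96 cm⁴.

I_x ≈ 17.0 cm⁴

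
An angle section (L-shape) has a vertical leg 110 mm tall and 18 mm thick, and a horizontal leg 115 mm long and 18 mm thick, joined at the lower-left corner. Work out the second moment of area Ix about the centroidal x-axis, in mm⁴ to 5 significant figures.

Ix ≈ 4.0069 × 10⁶ mm⁴

Break the section into simple shapes (no overlaps), measuring from the bottom-left corner of the bounding box.
Vertical leg: 18 × 110, A = 1 980 mm², y = 55 mm, Ī = 1 996 500 mm⁴.
Horizontal leg (remainder): 97 × 18, A = 1 746 mm², y = 9 mm, Ī = 47 142 mm⁴.
Centroid: ȳ = ΣA·y / ΣA = 33.44444 mm.
Transfer each piece to the centroidal x-axis using Ī + A·d² with d = y − 33.44444:
  vertical leg: d = 21.55556 mm → contributes +2 916 491 mm⁴
  horizontal leg (remainder): d = -24.44444 mm → contributes +1 090 431 mm⁴
Total I = 4 006 922 mm⁴.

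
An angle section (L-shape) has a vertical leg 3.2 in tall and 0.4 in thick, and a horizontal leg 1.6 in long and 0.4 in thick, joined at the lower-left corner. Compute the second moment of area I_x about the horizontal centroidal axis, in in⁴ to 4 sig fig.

Split into non-overlapping primitives; take the origin at the lower-left of the bounding box.
Vertical leg: 0.4 × 3.2, A = 1.28 in², y = 1.6 in, Ī = 1.09227 in⁴.
Horizontal leg (remainder): 1.2 × 0.4, A = 0.48 in², y = 0.2 in, Ī = 0.0064 in⁴.
Centroid: ȳ = ΣA·y / ΣA = 1.21818 in.
Transfer each piece to the horizontal centroidal axis using Ī + A·d² with d = y − 1.21818:
  vertical leg: d = 0.381818 in → contributes +1.27887 in⁴
  horizontal leg (remainder): d = -1.01818 in → contributes +0.504013 in⁴
Total I = 1.78288 in⁴.

I_x ≈ 1.783 in⁴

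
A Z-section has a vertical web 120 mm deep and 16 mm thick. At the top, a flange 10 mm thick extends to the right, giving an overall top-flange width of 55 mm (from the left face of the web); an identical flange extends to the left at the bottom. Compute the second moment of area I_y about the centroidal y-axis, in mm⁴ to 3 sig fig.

I_y ≈ 7.30 × 10⁵ mm⁴

Decompose the section into non-overlapping parts with the origin at the bottom-left of its bounding rectangle.
Web: 16 × 120, A = 1 920 mm², x = 47 mm, Ī = 40 960 mm⁴.
Top flange (beyond web): 39 × 10, A = 390 mm², x = 74.5 mm, Ī = 49 433 mm⁴.
Bottom flange (beyond web): 39 × 10, A = 390 mm², x = 19.5 mm, Ī = 49 433 mm⁴.
Centroid: x̄ = ΣA·x / ΣA = 47 mm.
Transfer each piece to the centroidal y-axis using Ī + A·d² with d = x − 47:
  web: d = 0 mm → contributes +40 960 mm⁴
  top flange (beyond web): d = 27.5 mm → contributes +344 370 mm⁴
  bottom flange (beyond web): d = -27.5 mm → contributes +344 370 mm⁴
Total I = 729 700 mm⁴.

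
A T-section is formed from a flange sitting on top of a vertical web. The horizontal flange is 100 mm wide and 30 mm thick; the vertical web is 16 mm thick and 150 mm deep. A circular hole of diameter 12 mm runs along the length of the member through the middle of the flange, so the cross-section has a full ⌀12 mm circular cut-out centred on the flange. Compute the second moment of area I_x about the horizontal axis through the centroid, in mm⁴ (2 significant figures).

I_x ≈ 1.5 × 10⁷ mm⁴

Treat the section as a set of non-overlapping primitives; coordinates are from the bounding-box lower-left.
Flange: 100 × 30, A = 3 000 mm², y = 165 mm, Ī = 225 000 mm⁴.
Web: 16 × 150, A = 2 400 mm², y = 75 mm, Ī = 4 500 000 mm⁴.
Hole (subtracted): ⌀12, A = 113.1 mm², y = 165 mm, Ī = 1 018 mm⁴.
Centroid: ȳ = ΣA·y / ΣA = 124.1 mm.
Transfer each piece to the horizontal axis through the centroid using Ī + A·d² with d = y − 124.1:
  flange: d = 40.86 mm → contributes +5 232 560 mm⁴
  web: d = -49.14 mm → contributes +10 296 394 mm⁴
  hole: d = 40.86 mm → contributes −189 798 mm⁴
Total I = 15 339 155 mm⁴.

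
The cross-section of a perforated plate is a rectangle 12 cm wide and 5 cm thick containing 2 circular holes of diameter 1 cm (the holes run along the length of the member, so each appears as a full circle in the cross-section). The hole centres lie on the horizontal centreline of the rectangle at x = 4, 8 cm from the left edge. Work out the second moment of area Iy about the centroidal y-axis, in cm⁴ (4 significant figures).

Iy ≈ 713.6 cm⁴

Split into non-overlapping primitives; take the origin at the lower-left of the bounding box.
Plate: 12 × 5, A = 60 cm², x = 6 cm, Ī = 720 cm⁴.
Hole 1 (subtracted): ⌀1, A = 0.785398 cm², x = 4 cm, Ī = 0.0490874 cm⁴.
Hole 2 (subtracted): ⌀1, A = 0.785398 cm², x = 8 cm, Ī = 0.0490874 cm⁴.
By symmetry the centroid is at mid-width, x̄ = 6 cm.
Transfer each piece to the centroidal y-axis using Ī + A·d² with d = x − 6:
  plate: d = 0 cm → contributes +720 cm⁴
  hole 1: d = -2 cm → contributes −3.19068 cm⁴
  hole 2: d = 2 cm → contributes −3.19068 cm⁴
Total I = 713.619 cm⁴.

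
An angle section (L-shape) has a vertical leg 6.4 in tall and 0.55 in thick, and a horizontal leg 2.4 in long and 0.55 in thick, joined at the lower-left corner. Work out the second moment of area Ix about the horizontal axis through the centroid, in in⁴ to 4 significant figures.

Ix ≈ 18.79 in⁴

Treat the section as a set of non-overlapping primitives; coordinates are from the bounding-box lower-left.
Vertical leg: 0.55 × 6.4, A = 3.52 in², y = 3.2 in, Ī = 12.0149 in⁴.
Horizontal leg (remainder): 1.85 × 0.55, A = 1.0175 in², y = 0.275 in, Ī = 0.0256495 in⁴.
Centroid: ȳ = ΣA·y / ΣA = 2.54409 in.
Transfer each piece to the horizontal axis through the centroid using Ī + A·d² with d = y − 2.54409:
  vertical leg: d = 0.655909 in → contributes +13.5293 in⁴
  horizontal leg (remainder): d = -2.26909 in → contributes +5.26453 in⁴
Total I = 18.7938 in⁴.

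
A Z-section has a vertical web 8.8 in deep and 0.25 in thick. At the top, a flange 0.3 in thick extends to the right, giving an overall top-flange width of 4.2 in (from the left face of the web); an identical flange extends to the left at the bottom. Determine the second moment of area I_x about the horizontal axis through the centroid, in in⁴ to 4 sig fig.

I_x ≈ 57.02 in⁴

Break the section into simple shapes (no overlaps), measuring from the bottom-left corner of the bounding box.
Web: 0.25 × 8.8, A = 2.2 in², y = 4.4 in, Ī = 14.1973 in⁴.
Top flange (beyond web): 3.95 × 0.3, A = 1.185 in², y = 8.65 in, Ī = 0.0088875 in⁴.
Bottom flange (beyond web): 3.95 × 0.3, A = 1.185 in², y = 0.15 in, Ī = 0.0088875 in⁴.
Centroid: ȳ = ΣA·y / ΣA = 4.4 in.
Transfer each piece to the horizontal axis through the centroid using Ī + A·d² with d = y − 4.4:
  web: d = 0 in → contributes +14.1973 in⁴
  top flange (beyond web): d = 4.25 in → contributes +21.413 in⁴
  bottom flange (beyond web): d = -4.25 in → contributes +21.413 in⁴
Total I = 57.0232 in⁴.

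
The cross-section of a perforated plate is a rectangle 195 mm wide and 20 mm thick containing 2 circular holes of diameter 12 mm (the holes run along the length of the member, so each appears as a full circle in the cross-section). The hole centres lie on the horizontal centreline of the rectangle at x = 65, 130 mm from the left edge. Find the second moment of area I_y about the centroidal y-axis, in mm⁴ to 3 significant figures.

I_y ≈ 1.21 × 10⁷ mm⁴

Decompose the section into non-overlapping parts with the origin at the bottom-left of its bounding rectangle.
Plate: 195 × 20, A = 3 900 mm², x = 97.5 mm, Ī = 12 358 125 mm⁴.
Hole 1 (subtracted): ⌀12, A = 113.1 mm², x = 65 mm, Ī = 1017.9 mm⁴.
Hole 2 (subtracted): ⌀12, A = 113.1 mm², x = 130 mm, Ī = 1017.9 mm⁴.
By symmetry the centroid is at mid-width, x̄ = 97.5 mm.
Transfer each piece to the centroidal y-axis using Ī + A·d² with d = x − 97.5:
  plate: d = 0 mm → contributes +12 358 125 mm⁴
  hole 1: d = -32.5 mm → contributes −120 477 mm⁴
  hole 2: d = 32.5 mm → contributes −120 477 mm⁴
Total I = 12 117 171 mm⁴.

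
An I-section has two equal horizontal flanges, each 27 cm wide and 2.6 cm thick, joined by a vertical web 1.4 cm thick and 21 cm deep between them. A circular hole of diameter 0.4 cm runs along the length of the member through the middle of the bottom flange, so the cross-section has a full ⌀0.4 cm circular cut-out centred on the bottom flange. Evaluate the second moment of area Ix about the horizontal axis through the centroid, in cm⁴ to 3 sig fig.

Break the section into simple shapes (no overlaps), measuring from the bottom-left corner of the bounding box.
Bottom flange: 27 × 2.6, A = 70.2 cm², y = 1.3 cm, Ī = 39.546 cm⁴.
Web: 1.4 × 21, A = 29.4 cm², y = 13.1 cm, Ī = 1080.5 cm⁴.
Top flange: 27 × 2.6, A = 70.2 cm², y = 24.9 cm, Ī = 39.546 cm⁴.
Hole (subtracted): ⌀0.4, A = 0.12566 cm², y = 1.3 cm, Ī = 0.0012566 cm⁴.
Centroid: ȳ = ΣA·y / ΣA = 13.109 cm.
Transfer each piece to the horizontal axis through the centroid using Ī + A·d² with d = y − 13.109:
  bottom flange: d = -11.809 cm → contributes +9828.7 cm⁴
  web: d = -0.0087393 cm → contributes +1080.5 cm⁴
  top flange: d = 11.791 cm → contributes +9799.7 cm⁴
  hole: d = -11.809 cm → contributes −17.525 cm⁴
Total I = 20 691 cm⁴.

Ix ≈ 2.07 × 10⁴ cm⁴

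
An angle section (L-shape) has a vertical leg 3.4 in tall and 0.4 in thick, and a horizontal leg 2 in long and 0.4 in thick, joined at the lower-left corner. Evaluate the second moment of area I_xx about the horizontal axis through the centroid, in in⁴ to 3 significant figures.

Decompose the section into non-overlapping parts with the origin at the bottom-left of its bounding rectangle.
Vertical leg: 0.4 × 3.4, A = 1.36 in², y = 1.7 in, Ī = 1.3101 in⁴.
Horizontal leg (remainder): 1.6 × 0.4, A = 0.64 in², y = 0.2 in, Ī = 0.0085333 in⁴.
Centroid: ȳ = ΣA·y / ΣA = 1.22 in.
Transfer each piece to the horizontal axis through the centroid using Ī + A·d² with d = y − 1.22:
  vertical leg: d = 0.48 in → contributes +1.6235 in⁴
  horizontal leg (remainder): d = -1.02 in → contributes +0.67439 in⁴
Total I = 2.2979 in⁴.

I_xx ≈ 2.30 in⁴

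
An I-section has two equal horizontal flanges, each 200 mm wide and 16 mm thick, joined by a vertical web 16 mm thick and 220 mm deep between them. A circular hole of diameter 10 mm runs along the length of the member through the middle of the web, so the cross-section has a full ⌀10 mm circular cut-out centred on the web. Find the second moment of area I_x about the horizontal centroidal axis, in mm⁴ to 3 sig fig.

I_x ≈ 1.03 × 10⁸ mm⁴

Break the section into simple shapes (no overlaps), measuring from the bottom-left corner of the bounding box.
Bottom flange: 200 × 16, A = 3 200 mm², y = 8 mm, Ī = 68 267 mm⁴.
Web: 16 × 220, A = 3 520 mm², y = 126 mm, Ī = 14 197 333 mm⁴.
Top flange: 200 × 16, A = 3 200 mm², y = 244 mm, Ī = 68 267 mm⁴.
Hole (subtracted): ⌀10, A = 78.54 mm², y = 126 mm, Ī = 490.87 mm⁴.
By symmetry the centroid is at mid-height, ȳ = 126 mm.
Transfer each piece to the horizontal centroidal axis using Ī + A·d² with d = y − 126:
  bottom flange: d = -118 mm → contributes +44 625 067 mm⁴
  web: d = 0 mm → contributes +14 197 333 mm⁴
  top flange: d = 118 mm → contributes +44 625 067 mm⁴
  hole: d = 0 mm → contributes −490.87 mm⁴
Total I = 103 446 976 mm⁴.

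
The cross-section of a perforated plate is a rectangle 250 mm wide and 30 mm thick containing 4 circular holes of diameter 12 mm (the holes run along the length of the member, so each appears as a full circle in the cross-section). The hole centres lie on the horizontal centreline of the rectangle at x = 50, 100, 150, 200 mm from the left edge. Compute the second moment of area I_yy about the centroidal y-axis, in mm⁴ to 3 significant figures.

I_yy ≈ 3.76 × 10⁷ mm⁴

Split into non-overlapping primitives; take the origin at the lower-left of the bounding box.
Plate: 250 × 30, A = 7 500 mm², x = 125 mm, Ī = 39 062 500 mm⁴.
Hole 1 (subtracted): ⌀12, A = 113.1 mm², x = 50 mm, Ī = 1017.9 mm⁴.
Hole 2 (subtracted): ⌀12, A = 113.1 mm², x = 100 mm, Ī = 1017.9 mm⁴.
Hole 3 (subtracted): ⌀12, A = 113.1 mm², x = 150 mm, Ī = 1017.9 mm⁴.
Hole 4 (subtracted): ⌀12, A = 113.1 mm², x = 200 mm, Ī = 1017.9 mm⁴.
By symmetry the centroid is at mid-width, x̄ = 125 mm.
Transfer each piece to the centroidal y-axis using Ī + A·d² with d = x − 125:
  plate: d = 0 mm → contributes +39 062 500 mm⁴
  hole 1: d = -75 mm → contributes −637 190 mm⁴
  hole 2: d = -25 mm → contributes −71 704 mm⁴
  hole 3: d = 25 mm → contributes −71 704 mm⁴
  hole 4: d = 75 mm → contributes −637 190 mm⁴
Total I = 37 644 712 mm⁴.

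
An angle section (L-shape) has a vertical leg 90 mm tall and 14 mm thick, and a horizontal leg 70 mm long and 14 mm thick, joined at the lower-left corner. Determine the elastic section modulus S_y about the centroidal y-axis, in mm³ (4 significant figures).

S_y ≈ 1.649 × 10⁴ mm³

Split into non-overlapping primitives; take the origin at the lower-left of the bounding box.
Vertical leg: 14 × 90, A = 1 260 mm², x = 7 mm, Ī = 20 580 mm⁴.
Horizontal leg (remainder): 56 × 14, A = 784 mm², x = 42 mm, Ī = 204 885 mm⁴.
Centroid: x̄ = ΣA·x / ΣA = 20.4247 mm.
Transfer each piece to the centroidal y-axis using Ī + A·d² with d = x − 20.4247:
  vertical leg: d = -13.4247 mm → contributes +247 659 mm⁴
  horizontal leg (remainder): d = 21.5753 mm → contributes +569 834 mm⁴
Total I = 817 493 mm⁴.
Extreme fibre distance c = 49.5753 mm; S = I/c = 16489.9 mm³.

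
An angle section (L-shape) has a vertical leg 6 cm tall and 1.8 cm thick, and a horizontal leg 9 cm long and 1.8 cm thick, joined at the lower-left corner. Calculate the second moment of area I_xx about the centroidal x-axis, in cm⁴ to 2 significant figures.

I_xx ≈ 62 cm⁴

Split into non-overlapping primitives; take the origin at the lower-left of the bounding box.
Vertical leg: 1.8 × 6, A = 10.8 cm², y = 3 cm, Ī = 32.4 cm⁴.
Horizontal leg (remainder): 7.2 × 1.8, A = 12.96 cm², y = 0.9 cm, Ī = 3.499 cm⁴.
Centroid: ȳ = ΣA·y / ΣA = 1.855 cm.
Transfer each piece to the centroidal x-axis using Ī + A·d² with d = y − 1.855:
  vertical leg: d = 1.145 cm → contributes +46.57 cm⁴
  horizontal leg (remainder): d = -0.9545 cm → contributes +15.31 cm⁴
Total I = 61.88 cm⁴.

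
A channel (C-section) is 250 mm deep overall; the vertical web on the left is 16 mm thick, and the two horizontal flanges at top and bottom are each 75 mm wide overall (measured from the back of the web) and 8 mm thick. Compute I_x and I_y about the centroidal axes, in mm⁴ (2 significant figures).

Decompose the section into non-overlapping parts with the origin at the bottom-left of its bounding rectangle.
Web: 16 × 250, A = 4 000 mm², y = 125 mm, Ī = 20 833 333 mm⁴.
Top flange (beyond web): 59 × 8, A = 472 mm², y = 246 mm, Ī = 2 517 mm⁴.
Bottom flange (beyond web): 59 × 8, A = 472 mm², y = 4 mm, Ī = 2 517 mm⁴.
By symmetry the centroid is at mid-height, ȳ = 125 mm.
Transfer each piece to the centroidal x-axis using Ī + A·d² with d = y − 125:
  web: d = 0 mm → contributes +20 833 333 mm⁴
  top flange (beyond web): d = 121 mm → contributes +6 913 069 mm⁴
  bottom flange (beyond web): d = -121 mm → contributes +6 913 069 mm⁴
Total I = 34 659 472 mm⁴.
For the y-axis: x̄ = 15.16 mm.
Repeating about the centroidal y-axis gives I_y = 1 433 201 mm⁴.

I_x ≈ 3.5 × 10⁷ mm⁴, I_y ≈ 1.4 × 10⁶ mm⁴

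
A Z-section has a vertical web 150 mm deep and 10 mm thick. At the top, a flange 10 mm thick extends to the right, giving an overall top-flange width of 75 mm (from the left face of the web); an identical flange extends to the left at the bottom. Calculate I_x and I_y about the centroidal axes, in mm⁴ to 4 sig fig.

I_x ≈ 9.193 × 10⁶ mm⁴, I_y ≈ 2.298 × 10⁶ mm⁴

Decompose the section into non-overlapping parts with the origin at the bottom-left of its bounding rectangle.
Web: 10 × 150, A = 1 500 mm², y = 75 mm, Ī = 2 812 500 mm⁴.
Top flange (beyond web): 65 × 10, A = 650 mm², y = 145 mm, Ī = 5416.67 mm⁴.
Bottom flange (beyond web): 65 × 10, A = 650 mm², y = 5 mm, Ī = 5416.67 mm⁴.
Centroid: ȳ = ΣA·y / ΣA = 75 mm.
Transfer each piece to the centroidal x-axis using Ī + A·d² with d = y − 75:
  web: d = 0 mm → contributes +2 812 500 mm⁴
  top flange (beyond web): d = 70 mm → contributes +3 190 417 mm⁴
  bottom flange (beyond web): d = -70 mm → contributes +3 190 417 mm⁴
Total I = 9 193 333 mm⁴.
For the y-axis: x̄ = 70 mm.
Repeating about the centroidal y-axis gives I_y = 2 298 333 mm⁴.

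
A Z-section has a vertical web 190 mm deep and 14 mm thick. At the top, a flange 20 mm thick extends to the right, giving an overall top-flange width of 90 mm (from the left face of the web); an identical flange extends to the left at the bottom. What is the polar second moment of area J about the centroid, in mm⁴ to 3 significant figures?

J ≈ 3.77 × 10⁷ mm⁴

Split into non-overlapping primitives; take the origin at the lower-left of the bounding box.
Web: 14 × 190, A = 2 660 mm², y = 95 mm, Ī = 8 002 167 mm⁴.
Top flange (beyond web): 76 × 20, A = 1 520 mm², y = 180 mm, Ī = 50 667 mm⁴.
Bottom flange (beyond web): 76 × 20, A = 1 520 mm², y = 10 mm, Ī = 50 667 mm⁴.
Centroid: ȳ = ΣA·y / ΣA = 95 mm.
Transfer each piece to the centroidal x-axis using Ī + A·d² with d = y − 95:
  web: d = 0 mm → contributes +8 002 167 mm⁴
  top flange (beyond web): d = 85 mm → contributes +11 032 667 mm⁴
  bottom flange (beyond web): d = -85 mm → contributes +11 032 667 mm⁴
Total I = 30 067 500 mm⁴.
For the y-axis: x̄ = 83 mm.
Repeating about the centroidal y-axis gives I_y = 7 662 700 mm⁴.
Polar second moment: J = I_x + I_y = 37 730 200 mm⁴.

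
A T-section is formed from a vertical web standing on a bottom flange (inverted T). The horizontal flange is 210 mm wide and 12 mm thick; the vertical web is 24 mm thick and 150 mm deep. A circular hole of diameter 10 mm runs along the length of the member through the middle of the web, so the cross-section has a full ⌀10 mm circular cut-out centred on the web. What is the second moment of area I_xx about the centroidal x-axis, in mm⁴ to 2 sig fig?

I_xx ≈ 1.6 × 10⁷ mm⁴

Split into non-overlapping primitives; take the origin at the lower-left of the bounding box.
Flange: 210 × 12, A = 2 520 mm², y = 6 mm, Ī = 30 240 mm⁴.
Web: 24 × 150, A = 3 600 mm², y = 87 mm, Ī = 6 750 000 mm⁴.
Hole (subtracted): ⌀10, A = 78.54 mm², y = 87 mm, Ī = 490.9 mm⁴.
Centroid: ȳ = ΣA·y / ΣA = 53.21 mm.
Transfer each piece to the centroidal x-axis using Ī + A·d² with d = y − 53.21:
  flange: d = -47.21 mm → contributes +5 647 601 mm⁴
  web: d = 33.79 mm → contributes +10 859 508 mm⁴
  hole: d = 33.79 mm → contributes −90 146 mm⁴
Total I = 16 416 962 mm⁴.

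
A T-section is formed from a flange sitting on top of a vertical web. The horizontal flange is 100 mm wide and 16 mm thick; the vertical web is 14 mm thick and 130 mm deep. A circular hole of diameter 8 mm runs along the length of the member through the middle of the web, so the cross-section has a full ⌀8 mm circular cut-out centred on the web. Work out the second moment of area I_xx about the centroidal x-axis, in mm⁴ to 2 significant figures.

I_xx ≈ 7.1 × 10⁶ mm⁴

Split into non-overlapping primitives; take the origin at the lower-left of the bounding box.
Flange: 100 × 16, A = 1 600 mm², y = 138 mm, Ī = 34 133 mm⁴.
Web: 14 × 130, A = 1 820 mm², y = 65 mm, Ī = 2 563 167 mm⁴.
Hole (subtracted): ⌀8, A = 50.27 mm², y = 65 mm, Ī = 201.1 mm⁴.
Centroid: ȳ = ΣA·y / ΣA = 99.66 mm.
Transfer each piece to the centroidal x-axis using Ī + A·d² with d = y − 99.66:
  flange: d = 38.34 mm → contributes +2 385 880 mm⁴
  web: d = -34.66 mm → contributes +4 749 748 mm⁴
  hole: d = -34.66 mm → contributes −60 591 mm⁴
Total I = 7 075 038 mm⁴.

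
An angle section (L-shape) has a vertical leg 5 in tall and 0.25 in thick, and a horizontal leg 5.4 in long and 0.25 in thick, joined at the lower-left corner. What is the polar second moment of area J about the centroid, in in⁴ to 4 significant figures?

J ≈ 13.66 in⁴

Treat the section as a set of non-overlapping primitives; coordinates are from the bounding-box lower-left.
Vertical leg: 0.25 × 5, A = 1.25 in², y = 2.5 in, Ī = 2.60417 in⁴.
Horizontal leg (remainder): 5.15 × 0.25, A = 1.2875 in², y = 0.125 in, Ī = 0.00670573 in⁴.
Centroid: ȳ = ΣA·y / ΣA = 1.29495 in.
Transfer each piece to the centroidal x-axis using Ī + A·d² with d = y − 1.29495:
  vertical leg: d = 1.20505 in → contributes +4.41935 in⁴
  horizontal leg (remainder): d = -1.16995 in → contributes +1.76902 in⁴
Total I = 6.18836 in⁴.
For the y-axis: x̄ = 1.49495 in.
Repeating about the centroidal y-axis gives I_y = 7.47574 in⁴.
Polar second moment: J = I_x + I_y = 13.6641 in⁴.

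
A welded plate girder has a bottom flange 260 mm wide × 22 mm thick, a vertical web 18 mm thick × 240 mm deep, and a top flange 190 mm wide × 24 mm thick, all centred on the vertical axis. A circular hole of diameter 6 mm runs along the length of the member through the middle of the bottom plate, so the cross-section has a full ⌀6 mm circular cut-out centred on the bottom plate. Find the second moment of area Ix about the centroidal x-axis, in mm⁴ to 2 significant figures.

Split into non-overlapping primitives; take the origin at the lower-left of the bounding box.
Bottom plate: 260 × 22, A = 5 720 mm², y = 11 mm, Ī = 230 707 mm⁴.
Web plate: 18 × 240, A = 4 320 mm², y = 142 mm, Ī = 20 736 000 mm⁴.
Top plate: 190 × 24, A = 4 560 mm², y = 274 mm, Ī = 218 880 mm⁴.
Hole (subtracted): ⌀6, A = 28.27 mm², y = 11 mm, Ī = 63.62 mm⁴.
Centroid: ȳ = ΣA·y / ΣA = 132.1 mm.
Transfer each piece to the centroidal x-axis using Ī + A·d² with d = y − 132.1:
  bottom plate: d = -121.1 mm → contributes +84 169 340 mm⁴
  web plate: d = 9.861 mm → contributes +21 156 099 mm⁴
  top plate: d = 141.9 mm → contributes +91 987 177 mm⁴
  hole: d = -121.1 mm → contributes −414 978 mm⁴
Total I = 196 897 638 mm⁴.

Ix ≈ 2.0 × 10⁸ mm⁴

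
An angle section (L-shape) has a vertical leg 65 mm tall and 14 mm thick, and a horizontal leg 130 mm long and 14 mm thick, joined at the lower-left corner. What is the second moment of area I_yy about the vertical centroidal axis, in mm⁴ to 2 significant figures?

Treat the section as a set of non-overlapping primitives; coordinates are from the bounding-box lower-left.
Vertical leg: 14 × 65, A = 910 mm², x = 7 mm, Ī = 14 863 mm⁴.
Horizontal leg (remainder): 116 × 14, A = 1 624 mm², x = 72 mm, Ī = 1 821 045 mm⁴.
Centroid: x̄ = ΣA·x / ΣA = 48.66 mm.
Transfer each piece to the vertical centroidal axis using Ī + A·d² with d = x − 48.66:
  vertical leg: d = -41.66 mm → contributes +1 594 026 mm⁴
  horizontal leg (remainder): d = 23.34 mm → contributes +2 705 921 mm⁴
Total I = 4 299 947 mm⁴.

I_yy ≈ 4.3 × 10⁶ mm⁴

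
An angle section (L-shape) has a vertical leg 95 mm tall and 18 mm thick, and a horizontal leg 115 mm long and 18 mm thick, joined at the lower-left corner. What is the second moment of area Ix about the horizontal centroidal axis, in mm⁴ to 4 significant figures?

Treat the section as a set of non-overlapping primitives; coordinates are from the bounding-box lower-left.
Vertical leg: 18 × 95, A = 1 710 mm², y = 47.5 mm, Ī = 1 286 063 mm⁴.
Horizontal leg (remainder): 97 × 18, A = 1 746 mm², y = 9 mm, Ī = 47 142 mm⁴.
Centroid: ȳ = ΣA·y / ΣA = 28.0495 mm.
Transfer each piece to the horizontal centroidal axis using Ī + A·d² with d = y − 28.0495:
  vertical leg: d = 19.4505 mm → contributes +1 932 994 mm⁴
  horizontal leg (remainder): d = -19.0495 mm → contributes +680 735 mm⁴
Total I = 2 613 730 mm⁴.

Ix ≈ 2.614 × 10⁶ mm⁴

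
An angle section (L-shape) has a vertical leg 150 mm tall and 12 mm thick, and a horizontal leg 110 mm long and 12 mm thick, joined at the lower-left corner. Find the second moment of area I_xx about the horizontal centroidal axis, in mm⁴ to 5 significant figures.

I_xx ≈ 6.7756 × 10⁶ mm⁴

Treat the section as a set of non-overlapping primitives; coordinates are from the bounding-box lower-left.
Vertical leg: 12 × 150, A = 1 800 mm², y = 75 mm, Ī = 3 375 000 mm⁴.
Horizontal leg (remainder): 98 × 12, A = 1 176 mm², y = 6 mm, Ī = 14 112 mm⁴.
Centroid: ȳ = ΣA·y / ΣA = 47.73387 mm.
Transfer each piece to the horizontal centroidal axis using Ī + A·d² with d = y − 47.73387:
  vertical leg: d = 27.26613 mm → contributes +4 713 195 mm⁴
  horizontal leg (remainder): d = -41.73387 mm → contributes +2 062 370 mm⁴
Total I = 6 775 565 mm⁴.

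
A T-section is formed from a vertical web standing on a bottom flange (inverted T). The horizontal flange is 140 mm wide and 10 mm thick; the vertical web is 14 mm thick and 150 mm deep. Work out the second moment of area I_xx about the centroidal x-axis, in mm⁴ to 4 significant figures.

Decompose the section into non-overlapping parts with the origin at the bottom-left of its bounding rectangle.
Flange: 140 × 10, A = 1 400 mm², y = 5 mm, Ī = 11666.7 mm⁴.
Web: 14 × 150, A = 2 100 mm², y = 85 mm, Ī = 3 937 500 mm⁴.
Centroid: ȳ = ΣA·y / ΣA = 53 mm.
Transfer each piece to the centroidal x-axis using Ī + A·d² with d = y − 53:
  flange: d = -48 mm → contributes +3 237 267 mm⁴
  web: d = 32 mm → contributes +6 087 900 mm⁴
Total I = 9 325 167 mm⁴.

I_xx ≈ 9.325 × 10⁶ mm⁴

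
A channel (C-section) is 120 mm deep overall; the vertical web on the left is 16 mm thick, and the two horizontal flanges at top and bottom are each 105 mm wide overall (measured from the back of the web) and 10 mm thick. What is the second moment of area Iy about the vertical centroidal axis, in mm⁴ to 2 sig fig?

Decompose the section into non-overlapping parts with the origin at the bottom-left of its bounding rectangle.
Web: 16 × 120, A = 1 920 mm², x = 8 mm, Ī = 40 960 mm⁴.
Top flange (beyond web): 89 × 10, A = 890 mm², x = 60.5 mm, Ī = 587 474 mm⁴.
Bottom flange (beyond web): 89 × 10, A = 890 mm², x = 60.5 mm, Ī = 587 474 mm⁴.
Centroid: x̄ = ΣA·x / ΣA = 33.26 mm.
Transfer each piece to the vertical centroidal axis using Ī + A·d² with d = x − 33.26:
  web: d = -25.26 mm → contributes +1 265 735 mm⁴
  top flange (beyond web): d = 27.24 mm → contributes +1 248 027 mm⁴
  bottom flange (beyond web): d = 27.24 mm → contributes +1 248 027 mm⁴
Total I = 3 761 789 mm⁴.

Iy ≈ 3.8 × 10⁶ mm⁴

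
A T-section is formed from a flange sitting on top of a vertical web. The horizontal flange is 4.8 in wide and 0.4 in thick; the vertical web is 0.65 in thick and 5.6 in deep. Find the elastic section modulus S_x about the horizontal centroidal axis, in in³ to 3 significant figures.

Decompose the section into non-overlapping parts with the origin at the bottom-left of its bounding rectangle.
Flange: 4.8 × 0.4, A = 1.92 in², y = 5.8 in, Ī = 0.0256 in⁴.
Web: 0.65 × 5.6, A = 3.64 in², y = 2.8 in, Ī = 9.5125 in⁴.
Centroid: ȳ = ΣA·y / ΣA = 3.836 in.
Transfer each piece to the horizontal centroidal axis using Ī + A·d² with d = y − 3.836:
  flange: d = 1.964 in → contributes +7.4318 in⁴
  web: d = -1.036 in → contributes +13.419 in⁴
Total I = 20.851 in⁴.
Extreme fibre distance c = 3.836 in; S = I/c = 5.4356 in³.

S_x ≈ 5.44 in³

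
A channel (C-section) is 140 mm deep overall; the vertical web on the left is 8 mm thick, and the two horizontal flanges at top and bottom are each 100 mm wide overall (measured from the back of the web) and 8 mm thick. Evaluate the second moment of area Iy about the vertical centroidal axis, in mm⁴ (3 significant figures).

Treat the section as a set of non-overlapping primitives; coordinates are from the bounding-box lower-left.
Web: 8 × 140, A = 1 120 mm², x = 4 mm, Ī = 5973.3 mm⁴.
Top flange (beyond web): 92 × 8, A = 736 mm², x = 54 mm, Ī = 519 125 mm⁴.
Bottom flange (beyond web): 92 × 8, A = 736 mm², x = 54 mm, Ī = 519 125 mm⁴.
Centroid: x̄ = ΣA·x / ΣA = 32.395 mm.
Transfer each piece to the vertical centroidal axis using Ī + A·d² with d = x − 32.395:
  web: d = -28.395 mm → contributes +909 006 mm⁴
  top flange (beyond web): d = 21.605 mm → contributes +862 671 mm⁴
  bottom flange (beyond web): d = 21.605 mm → contributes +862 671 mm⁴
Total I = 2 634 347 mm⁴.

Iy ≈ 2.63 × 10⁶ mm⁴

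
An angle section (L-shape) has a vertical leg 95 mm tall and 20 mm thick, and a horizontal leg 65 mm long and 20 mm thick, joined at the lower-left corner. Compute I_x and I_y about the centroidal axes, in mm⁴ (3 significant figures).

Decompose the section into non-overlapping parts with the origin at the bottom-left of its bounding rectangle.
Vertical leg: 20 × 95, A = 1 900 mm², y = 47.5 mm, Ī = 1 428 958 mm⁴.
Horizontal leg (remainder): 45 × 20, A = 900 mm², y = 10 mm, Ī = 30 000 mm⁴.
Centroid: ȳ = ΣA·y / ΣA = 35.446 mm.
Transfer each piece to the centroidal x-axis using Ī + A·d² with d = y − 35.446:
  vertical leg: d = 12.054 mm → contributes +1 705 007 mm⁴
  horizontal leg (remainder): d = -25.446 mm → contributes +612 769 mm⁴
Total I = 2 317 775 mm⁴.
For the y-axis: x̄ = 20.446 mm.
Repeating about the centroidal y-axis gives I_y = 860 275 mm⁴.

I_x ≈ 2.32 × 10⁶ mm⁴, I_y ≈ 8.60 × 10⁵ mm⁴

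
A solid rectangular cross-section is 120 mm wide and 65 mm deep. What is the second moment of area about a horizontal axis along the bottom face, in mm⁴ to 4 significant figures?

The section: 120 × 65, A = 7 800 mm², y = 32.5 mm, Ī = 2 746 250 mm⁴.
Transfer it to the base of the section using Ī + A·d² with d = y − 0:
  the section: d = 32.5 mm → contributes +10 985 000 mm⁴
Total I = 10 985 000 mm⁴.

I_base ≈ 1.099 × 10⁷ mm⁴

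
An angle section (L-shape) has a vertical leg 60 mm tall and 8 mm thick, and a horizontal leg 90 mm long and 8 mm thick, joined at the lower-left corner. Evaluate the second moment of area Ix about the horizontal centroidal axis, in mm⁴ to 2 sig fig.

Break the section into simple shapes (no overlaps), measuring from the bottom-left corner of the bounding box.
Vertical leg: 8 × 60, A = 480 mm², y = 30 mm, Ī = 144 000 mm⁴.
Horizontal leg (remainder): 82 × 8, A = 656 mm², y = 4 mm, Ī = 3 499 mm⁴.
Centroid: ȳ = ΣA·y / ΣA = 14.99 mm.
Transfer each piece to the horizontal centroidal axis using Ī + A·d² with d = y − 14.99:
  vertical leg: d = 15.01 mm → contributes +252 203 mm⁴
  horizontal leg (remainder): d = -10.99 mm → contributes +82 672 mm⁴
Total I = 334 874 mm⁴.

Ix ≈ 3.3 × 10⁵ mm⁴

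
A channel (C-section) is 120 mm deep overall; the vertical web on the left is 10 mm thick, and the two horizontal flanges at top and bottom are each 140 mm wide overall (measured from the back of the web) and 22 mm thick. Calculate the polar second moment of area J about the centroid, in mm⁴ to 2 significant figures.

Decompose the section into non-overlapping parts with the origin at the bottom-left of its bounding rectangle.
Web: 10 × 120, A = 1 200 mm², y = 60 mm, Ī = 1 440 000 mm⁴.
Top flange (beyond web): 130 × 22, A = 2 860 mm², y = 109 mm, Ī = 115 353 mm⁴.
Bottom flange (beyond web): 130 × 22, A = 2 860 mm², y = 11 mm, Ī = 115 353 mm⁴.
By symmetry the centroid is at mid-height, ȳ = 60 mm.
Transfer each piece to the centroidal x-axis using Ī + A·d² with d = y − 60:
  web: d = 0 mm → contributes +1 440 000 mm⁴
  top flange (beyond web): d = 49 mm → contributes +6 982 213 mm⁴
  bottom flange (beyond web): d = -49 mm → contributes +6 982 213 mm⁴
Total I = 15 404 427 mm⁴.
For the y-axis: x̄ = 62.86 mm.
Repeating about the centroidal y-axis gives I_y = 12 926 013 mm⁴.
Polar second moment: J = I_x + I_y = 28 330 440 mm⁴.

J ≈ 2.8 × 10⁷ mm⁴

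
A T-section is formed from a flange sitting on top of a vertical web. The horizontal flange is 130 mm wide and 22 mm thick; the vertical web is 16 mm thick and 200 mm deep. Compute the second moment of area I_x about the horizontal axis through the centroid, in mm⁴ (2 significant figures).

I_x ≈ 2.9 × 10⁷ mm⁴

Treat the section as a set of non-overlapping primitives; coordinates are from the bounding-box lower-left.
Flange: 130 × 22, A = 2 860 mm², y = 211 mm, Ī = 115 353 mm⁴.
Web: 16 × 200, A = 3 200 mm², y = 100 mm, Ī = 10 666 667 mm⁴.
Centroid: ȳ = ΣA·y / ΣA = 152.4 mm.
Transfer each piece to the horizontal axis through the centroid using Ī + A·d² with d = y − 152.4:
  flange: d = 58.61 mm → contributes +9 941 126 mm⁴
  web: d = -52.39 mm → contributes +19 448 451 mm⁴
Total I = 29 389 576 mm⁴.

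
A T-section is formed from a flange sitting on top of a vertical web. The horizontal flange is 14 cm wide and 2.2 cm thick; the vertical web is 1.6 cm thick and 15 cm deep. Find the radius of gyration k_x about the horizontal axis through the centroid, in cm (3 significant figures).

k_x ≈ 5.16 cm

Break the section into simple shapes (no overlaps), measuring from the bottom-left corner of the bounding box.
Flange: 14 × 2.2, A = 30.8 cm², y = 16.1 cm, Ī = 12.423 cm⁴.
Web: 1.6 × 15, A = 24 cm², y = 7.5 cm, Ī = 450 cm⁴.
Centroid: ȳ = ΣA·y / ΣA = 12.334 cm.
Transfer each piece to the horizontal axis through the centroid using Ī + A·d² with d = y − 12.334:
  flange: d = 3.7664 cm → contributes +449.35 cm⁴
  web: d = -4.8336 cm → contributes +1010.7 cm⁴
Total I = 1460.1 cm⁴.
Radius of gyration: k = √(I/A) = √(1460.1 / 54.8) = 5.1618 cm.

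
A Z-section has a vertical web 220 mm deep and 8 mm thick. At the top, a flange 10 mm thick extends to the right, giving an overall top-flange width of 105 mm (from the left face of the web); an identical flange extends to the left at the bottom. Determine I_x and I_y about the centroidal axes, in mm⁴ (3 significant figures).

Break the section into simple shapes (no overlaps), measuring from the bottom-left corner of the bounding box.
Web: 8 × 220, A = 1 760 mm², y = 110 mm, Ī = 7 098 667 mm⁴.
Top flange (beyond web): 97 × 10, A = 970 mm², y = 215 mm, Ī = 8083.3 mm⁴.
Bottom flange (beyond web): 97 × 10, A = 970 mm², y = 5 mm, Ī = 8083.3 mm⁴.
Centroid: ȳ = ΣA·y / ΣA = 110 mm.
Transfer each piece to the centroidal x-axis using Ī + A·d² with d = y − 110:
  web: d = 0 mm → contributes +7 098 667 mm⁴
  top flange (beyond web): d = 105 mm → contributes +10 702 333 mm⁴
  bottom flange (beyond web): d = -105 mm → contributes +10 702 333 mm⁴
Total I = 28 503 333 mm⁴.
For the y-axis: x̄ = 101 mm.
Repeating about the centroidal y-axis gives I_y = 6 877 633 mm⁴.

I_x ≈ 2.85 × 10⁷ mm⁴, I_y ≈ 6.88 × 10⁶ mm⁴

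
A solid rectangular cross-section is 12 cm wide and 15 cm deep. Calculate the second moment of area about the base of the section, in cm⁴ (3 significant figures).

I_base ≈ 1.35 × 10⁴ cm⁴

The section: 12 × 15, A = 180 cm², y = 7.5 cm, Ī = 3 375 cm⁴.
Transfer it to the bottom edge using Ī + A·d² with d = y − 0:
  the section: d = 7.5 cm → contributes +13 500 cm⁴
Total I = 13 500 cm⁴.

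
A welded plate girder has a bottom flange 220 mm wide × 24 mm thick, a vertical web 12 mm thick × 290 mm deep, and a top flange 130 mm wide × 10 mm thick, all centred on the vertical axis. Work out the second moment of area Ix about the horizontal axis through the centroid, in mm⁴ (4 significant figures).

Break the section into simple shapes (no overlaps), measuring from the bottom-left corner of the bounding box.
Bottom plate: 220 × 24, A = 5 280 mm², y = 12 mm, Ī = 253 440 mm⁴.
Web plate: 12 × 290, A = 3 480 mm², y = 169 mm, Ī = 24 389 000 mm⁴.
Top plate: 130 × 10, A = 1 300 mm², y = 319 mm, Ī = 10833.3 mm⁴.
Centroid: ȳ = ΣA·y / ΣA = 105.982 mm.
Transfer each piece to the horizontal axis through the centroid using Ī + A·d² with d = y − 105.982:
  bottom plate: d = -93.9821 mm → contributes +46 889 761 mm⁴
  web plate: d = 63.0179 mm → contributes +38 208 967 mm⁴
  top plate: d = 213.018 mm → contributes +59 000 443 mm⁴
Total I = 144 099 170 mm⁴.

Ix ≈ 1.441 × 10⁸ mm⁴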